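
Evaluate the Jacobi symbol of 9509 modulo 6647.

Reduce the numerator: 9509 ≡ 2862 (mod 6647), so (9509|6647) = (2862|6647).
Factor out 2: 2862 = 2·1431. Since 6647 ≡ 7 (mod 8), (2|6647) = +1. Now have (1431|6647).
Both 1431 ≡ 3 and 6647 ≡ 3 (mod 4), so reciprocity gives (1431|6647) = -(6647|1431). Reduce: 6647 ≡ 923 (mod 1431). Now have -(923|1431).
Both 923 ≡ 3 and 1431 ≡ 3 (mod 4), so reciprocity gives (923|1431) = -(1431|923). Reduce: 1431 ≡ 508 (mod 923). Now have (508|923).
Factor out 2: 508 = 2^2·127. Since 923 ≡ 3 (mod 8), (2|923) = -1, and (2|923)^2 = +1. Now have (127|923).
Both 127 ≡ 3 and 923 ≡ 3 (mod 4), so reciprocity gives (127|923) = -(923|127). Reduce: 923 ≡ 34 (mod 127). Now have -(34|127).
Factor out 2: 34 = 2·17. Since 127 ≡ 7 (mod 8), (2|127) = +1. Now have -(17|127).
17 ≡ 1 (mod 4), so quadratic reciprocity gives (17|127) = (127|17). Reduce: 127 ≡ 8 (mod 17). Now have -(8|17).
Factor out 2: 8 = 2^3. Since 17 ≡ 1 (mod 8), (2|17) = +1, and (2|17)^3 = +1. Now have -(1|17).
(1|17) = 1. Collecting the sign factors: -1.

-1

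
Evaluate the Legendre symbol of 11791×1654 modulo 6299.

-1

By multiplicativity, (11791·1654 / 6299) = (11791 / 6299)·(1654 / 6299).
First factor (11791 / 6299):
Reduce the numerator: 11791 ≡ 5492 (mod 6299), so (11791 / 6299) = (5492 / 6299).
Factor out 2: 5492 = 2^2·1373. Since 6299 ≡ 3 (mod 8), (2 / 6299) = -1, and (2 / 6299)^2 = +1. Now have (1373 / 6299).
1373 ≡ 1 (mod 4), so quadratic reciprocity gives (1373 / 6299) = (6299 / 1373). Reduce: 6299 ≡ 807 (mod 1373). Now have (807 / 1373).
1373 ≡ 1 (mod 4), so quadratic reciprocity gives (807 / 1373) = (1373 / 807). Reduce: 1373 ≡ 566 (mod 807). Now have (566 / 807).
Factor out 2: 566 = 2·283. Since 807 ≡ 7 (mod 8), (2 / 807) = +1. Now have (283 / 807).
Both 283 ≡ 3 and 807 ≡ 3 (mod 4), so reciprocity gives (283 / 807) = -(807 / 283). Reduce: 807 ≡ 241 (mod 283). Now have -(241 / 283).
241 ≡ 1 (mod 4), so quadratic reciprocity gives (241 / 283) = (283 / 241). Reduce: 283 ≡ 42 (mod 241). Now have -(42 / 241).
Factor out 2: 42 = 2·21. Since 241 ≡ 1 (mod 8), (2 / 241) = +1. Now have -(21 / 241).
21 ≡ 1 (mod 4), so quadratic reciprocity gives (21 / 241) = (241 / 21). Reduce: 241 ≡ 10 (mod 21). Now have -(10 / 21).
Factor out 2: 10 = 2·5. Since 21 ≡ 5 (mod 8), (2 / 21) = -1. Now have (5 / 21).
5 ≡ 1 (mod 4), so quadratic reciprocity gives (5 / 21) = (21 / 5). Reduce: 21 ≡ 1 (mod 5). Now have (1 / 5).
(1 / 5) = 1. Collecting the sign factors: 1.
Second factor (1654 / 6299):
Factor out 2: 1654 = 2·827. Since 6299 ≡ 3 (mod 8), (2 / 6299) = -1. Now have -(827 / 6299).
Both 827 ≡ 3 and 6299 ≡ 3 (mod 4), so reciprocity gives (827 / 6299) = -(6299 / 827). Reduce: 6299 ≡ 510 (mod 827). Now have (510 / 827).
Factor out 2: 510 = 2·255. Since 827 ≡ 3 (mod 8), (2 / 827) = -1. Now have -(255 / 827).
Both 255 ≡ 3 and 827 ≡ 3 (mod 4), so reciprocity gives (255 / 827) = -(827 / 255). Reduce: 827 ≡ 62 (mod 255). Now have (62 / 255).
Factor out 2: 62 = 2·31. Since 255 ≡ 7 (mod 8), (2 / 255) = +1. Now have (31 / 255).
Both 31 ≡ 3 and 255 ≡ 3 (mod 4), so reciprocity gives (31 / 255) = -(255 / 31). Reduce: 255 ≡ 7 (mod 31). Now have -(7 / 31).
Both 7 ≡ 3 and 31 ≡ 3 (mod 4), so reciprocity gives (7 / 31) = -(31 / 7). Reduce: 31 ≡ 3 (mod 7). Now have (3 / 7).
Both 3 ≡ 3 and 7 ≡ 3 (mod 4), so reciprocity gives (3 / 7) = -(7 / 3). Reduce: 7 ≡ 1 (mod 3). Now have -(1 / 3).
(1 / 3) = 1. Collecting the sign factors: -1.
Product: (1)·(-1) = -1.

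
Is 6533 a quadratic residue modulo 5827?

(6533|5827)
  = (706|5827)    [6533 ≡ 706 mod 5827]
  = -(353|5827)    [5827 ≡ 3 mod 8 ⇒ (2|5827) = -1]
  = -(5827|353)    [QR: 353 ≡ 1 mod 4, sign kept]
  = -(179|353)    [5827 ≡ 179 mod 353]
  = -(353|179)    [QR: 353 ≡ 1 mod 4, sign kept]
  = -(174|179)    [353 ≡ 174 mod 179]
  = (87|179)    [179 ≡ 3 mod 8 ⇒ (2|179) = -1]
  = -(179|87)    [QR: both ≡ 3 mod 4, sign flips]
  = -(5|87)    [179 ≡ 5 mod 87]
  = -(87|5)    [QR: 5 ≡ 1 mod 4, sign kept]
  = -(2|5)    [87 ≡ 2 mod 5]
  = (1|5)    [5 ≡ 5 mod 8 ⇒ (2|5) = -1]
  = 1    [(1|5) = 1]
(6533|5827) = 1, and 5827 is prime, so 6533 is a quadratic residue mod 5827.

yes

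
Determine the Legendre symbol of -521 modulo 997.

(-521/997)
  = (476/997)    [-521 ≡ 476 mod 997]
  = (119/997)    [997 ≡ 5 mod 8 ⇒ (2/997)^2 = +1]
  = (997/119)    [QR: 997 ≡ 1 mod 4, sign kept]
  = (45/119)    [997 ≡ 45 mod 119]
  = (119/45)    [QR: 45 ≡ 1 mod 4, sign kept]
  = (29/45)    [119 ≡ 29 mod 45]
  = (45/29)    [QR: 29 ≡ 1 mod 4, sign kept]
  = (16/29)    [45 ≡ 16 mod 29]
  = (1/29)    [29 ≡ 5 mod 8 ⇒ (2/29)^4 = +1]
  = 1    [(1/29) = 1]

1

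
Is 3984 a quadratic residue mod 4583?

(3984|4583)
  = (249|4583)    [4583 ≡ 7 mod 8 ⇒ (2|4583)^4 = +1]
  = (4583|249)    [QR: 249 ≡ 1 mod 4, sign kept]
  = (101|249)    [4583 ≡ 101 mod 249]
  = (249|101)    [QR: 101 ≡ 1 mod 4, sign kept]
  = (47|101)    [249 ≡ 47 mod 101]
  = (101|47)    [QR: 101 ≡ 1 mod 4, sign kept]
  = (7|47)    [101 ≡ 7 mod 47]
  = -(47|7)    [QR: both ≡ 3 mod 4, sign flips]
  = -(5|7)    [47 ≡ 5 mod 7]
  = -(7|5)    [QR: 5 ≡ 1 mod 4, sign kept]
  = -(2|5)    [7 ≡ 2 mod 5]
  = (1|5)    [5 ≡ 5 mod 8 ⇒ (2|5) = -1]
  = 1    [(1|5) = 1]
The Legendre symbol is 1, so x^2 ≡ 3984 (mod 4583) has solution.

yes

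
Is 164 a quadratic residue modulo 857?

Factor out 2: 164 = 2^2·41. Since 857 ≡ 1 (mod 8), (2/857) = +1, and (2/857)^2 = +1. Now have (41/857).
41 ≡ 1 (mod 4), so quadratic reciprocity gives (41/857) = (857/41). Reduce: 857 ≡ 37 (mod 41). Now have (37/41).
37 ≡ 1 (mod 4), so quadratic reciprocity gives (37/41) = (41/37). Reduce: 41 ≡ 4 (mod 37). Now have (4/37).
Factor out 2: 4 = 2^2. Since 37 ≡ 5 (mod 8), (2/37) = -1, and (2/37)^2 = +1. Now have (1/37).
(1/37) = 1. Collecting the sign factors: 1.
(164/857) = 1, and 857 is prime, so 164 is a quadratic residue mod 857.

yes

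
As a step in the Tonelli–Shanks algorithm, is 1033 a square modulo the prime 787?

Reduce the numerator: 1033 ≡ 246 (mod 787), so (1033|787) = (246|787).
Factor out 2: 246 = 2·123. Since 787 ≡ 3 (mod 8), (2|787) = -1. Now have -(123|787).
Both 123 ≡ 3 and 787 ≡ 3 (mod 4), so reciprocity gives (123|787) = -(787|123). Reduce: 787 ≡ 49 (mod 123). Now have (49|123).
49 ≡ 1 (mod 4), so quadratic reciprocity gives (49|123) = (123|49). Reduce: 123 ≡ 25 (mod 49). Now have (25|49).
25 ≡ 1 (mod 4), so quadratic reciprocity gives (25|49) = (49|25). Reduce: 49 ≡ 24 (mod 25). Now have (24|25).
Factor out 2: 24 = 2^3·3. Since 25 ≡ 1 (mod 8), (2|25) = +1, and (2|25)^3 = +1. Now have (3|25).
25 ≡ 1 (mod 4), so quadratic reciprocity gives (3|25) = (25|3). Reduce: 25 ≡ 1 (mod 3). Now have (1|3).
(1|3) = 1. Collecting the sign factors: 1.
(1033|787) = 1, and 787 is prime, so 1033 is a quadratic residue mod 787.

yes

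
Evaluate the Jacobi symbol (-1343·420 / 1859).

By multiplicativity, (-1343·420 / 1859) = (-1343 / 1859)·(420 / 1859).
First factor (-1343 / 1859):
Reduce the numerator: -1343 ≡ 516 (mod 1859), so (-1343 / 1859) = (516 / 1859).
Factor out 2: 516 = 2^2·129. Since 1859 ≡ 3 (mod 8), (2 / 1859) = -1, and (2 / 1859)^2 = +1. Now have (129 / 1859).
129 ≡ 1 (mod 4), so quadratic reciprocity gives (129 / 1859) = (1859 / 129). Reduce: 1859 ≡ 53 (mod 129). Now have (53 / 129).
53 ≡ 1 (mod 4), so quadratic reciprocity gives (53 / 129) = (129 / 53). Reduce: 129 ≡ 23 (mod 53). Now have (23 / 53).
53 ≡ 1 (mod 4), so quadratic reciprocity gives (23 / 53) = (53 / 23). Reduce: 53 ≡ 7 (mod 23). Now have (7 / 23).
Both 7 ≡ 3 and 23 ≡ 3 (mod 4), so reciprocity gives (7 / 23) = -(23 / 7). Reduce: 23 ≡ 2 (mod 7). Now have -(2 / 7).
Factor out 2: 2 = 2. Since 7 ≡ 7 (mod 8), (2 / 7) = +1. Now have -(1 / 7).
(1 / 7) = 1. Collecting the sign factors: -1.
Second factor (420 / 1859):
Factor out 2: 420 = 2^2·105. Since 1859 ≡ 3 (mod 8), (2 / 1859) = -1, and (2 / 1859)^2 = +1. Now have (105 / 1859).
105 ≡ 1 (mod 4), so quadratic reciprocity gives (105 / 1859) = (1859 / 105). Reduce: 1859 ≡ 74 (mod 105). Now have (74 / 105).
Factor out 2: 74 = 2·37. Since 105 ≡ 1 (mod 8), (2 / 105) = +1. Now have (37 / 105).
37 ≡ 1 (mod 4), so quadratic reciprocity gives (37 / 105) = (105 / 37). Reduce: 105 ≡ 31 (mod 37). Now have (31 / 37).
37 ≡ 1 (mod 4), so quadratic reciprocity gives (31 / 37) = (37 / 31). Reduce: 37 ≡ 6 (mod 31). Now have (6 / 31).
Factor out 2: 6 = 2·3. Since 31 ≡ 7 (mod 8), (2 / 31) = +1. Now have (3 / 31).
Both 3 ≡ 3 and 31 ≡ 3 (mod 4), so reciprocity gives (3 / 31) = -(31 / 3). Reduce: 31 ≡ 1 (mod 3). Now have -(1 / 3).
(1 / 3) = 1. Collecting the sign factors: -1.
Product: (-1)·(-1) = 1.

1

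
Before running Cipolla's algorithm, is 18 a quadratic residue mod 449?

(18/449)
  = (9/449)    [449 ≡ 1 mod 8 ⇒ (2/449) = +1]
  = (449/9)    [QR: 9 ≡ 1 mod 4, sign kept]
  = (8/9)    [449 ≡ 8 mod 9]
  = (1/9)    [9 ≡ 1 mod 8 ⇒ (2/9)^3 = +1]
  = 1    [(1/9) = 1]
(18/449) = 1, and 449 is prime, so 18 is a quadratic residue mod 449.

yes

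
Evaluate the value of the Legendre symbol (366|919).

-1

(366|919)
  = (183|919)    [919 ≡ 7 mod 8 ⇒ (2|919) = +1]
  = -(919|183)    [QR: both ≡ 3 mod 4, sign flips]
  = -(4|183)    [919 ≡ 4 mod 183]
  = -(1|183)    [183 ≡ 7 mod 8 ⇒ (2|183)^2 = +1]
  = -1    [(1|183) = 1]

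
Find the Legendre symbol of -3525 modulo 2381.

1

(-3525|2381)
  = (3525|2381)    [2381 ≡ 1 mod 4 ⇒ (-1|2381) = +1]
  = (1144|2381)    [3525 ≡ 1144 mod 2381]
  = -(143|2381)    [2381 ≡ 5 mod 8 ⇒ (2|2381)^3 = -1]
  = -(2381|143)    [QR: 2381 ≡ 1 mod 4, sign kept]
  = -(93|143)    [2381 ≡ 93 mod 143]
  = -(143|93)    [QR: 93 ≡ 1 mod 4, sign kept]
  = -(50|93)    [143 ≡ 50 mod 93]
  = (25|93)    [93 ≡ 5 mod 8 ⇒ (2|93) = -1]
  = (93|25)    [QR: 25 ≡ 1 mod 4, sign kept]
  = (18|25)    [93 ≡ 18 mod 25]
  = (9|25)    [25 ≡ 1 mod 8 ⇒ (2|25) = +1]
  = (25|9)    [QR: 9 ≡ 1 mod 4, sign kept]
  = (7|9)    [25 ≡ 7 mod 9]
  = (9|7)    [QR: 9 ≡ 1 mod 4, sign kept]
  = (2|7)    [9 ≡ 2 mod 7]
  = (1|7)    [7 ≡ 7 mod 8 ⇒ (2|7) = +1]
  = 1    [(1|7) = 1]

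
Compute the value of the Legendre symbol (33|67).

1

(33|67)
  = (67|33)    [QR: 33 ≡ 1 mod 4, sign kept]
  = (1|33)    [67 ≡ 1 mod 33]
  = 1    [(1|33) = 1]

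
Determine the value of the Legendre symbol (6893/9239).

(6893/9239)
  = (9239/6893)    [QR: 6893 ≡ 1 mod 4, sign kept]
  = (2346/6893)    [9239 ≡ 2346 mod 6893]
  = -(1173/6893)    [6893 ≡ 5 mod 8 ⇒ (2/6893) = -1]
  = -(6893/1173)    [QR: 1173 ≡ 1 mod 4, sign kept]
  = -(1028/1173)    [6893 ≡ 1028 mod 1173]
  = -(257/1173)    [1173 ≡ 5 mod 8 ⇒ (2/1173)^2 = +1]
  = -(1173/257)    [QR: 257 ≡ 1 mod 4, sign kept]
  = -(145/257)    [1173 ≡ 145 mod 257]
  = -(257/145)    [QR: 145 ≡ 1 mod 4, sign kept]
  = -(112/145)    [257 ≡ 112 mod 145]
  = -(7/145)    [145 ≡ 1 mod 8 ⇒ (2/145)^4 = +1]
  = -(145/7)    [QR: 145 ≡ 1 mod 4, sign kept]
  = -(5/7)    [145 ≡ 5 mod 7]
  = -(7/5)    [QR: 5 ≡ 1 mod 4, sign kept]
  = -(2/5)    [7 ≡ 2 mod 5]
  = (1/5)    [5 ≡ 5 mod 8 ⇒ (2/5) = -1]
  = 1    [(1/5) = 1]

1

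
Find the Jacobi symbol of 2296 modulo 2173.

0

Reduce the numerator: 2296 ≡ 123 (mod 2173), so (2296 / 2173) = (123 / 2173).
2173 ≡ 1 (mod 4), so quadratic reciprocity gives (123 / 2173) = (2173 / 123). Reduce: 2173 ≡ 82 (mod 123). Now have (82 / 123).
Factor out 2: 82 = 2·41. Since 123 ≡ 3 (mod 8), (2 / 123) = -1. Now have -(41 / 123).
41 ≡ 1 (mod 4), so quadratic reciprocity gives (41 / 123) = (123 / 41). Reduce: 123 ≡ 0 (mod 41). Now have -(0 / 41).
The numerator is now 0 with denominator 41 > 1: the symbol is 0.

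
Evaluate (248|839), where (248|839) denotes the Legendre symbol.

Factor out 2: 248 = 2^3·31. Since 839 ≡ 7 (mod 8), (2|839) = +1, and (2|839)^3 = +1. Now have (31|839).
Both 31 ≡ 3 and 839 ≡ 3 (mod 4), so reciprocity gives (31|839) = -(839|31). Reduce: 839 ≡ 2 (mod 31). Now have -(2|31).
Factor out 2: 2 = 2. Since 31 ≡ 7 (mod 8), (2|31) = +1. Now have -(1|31).
(1|31) = 1. Collecting the sign factors: -1.

-1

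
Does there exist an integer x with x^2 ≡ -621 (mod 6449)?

Reduce the numerator: -621 ≡ 5828 (mod 6449), so (-621|6449) = (5828|6449).
Factor out 2: 5828 = 2^2·1457. Since 6449 ≡ 1 (mod 8), (2|6449) = +1, and (2|6449)^2 = +1. Now have (1457|6449).
1457 ≡ 1 (mod 4), so quadratic reciprocity gives (1457|6449) = (6449|1457). Reduce: 6449 ≡ 621 (mod 1457). Now have (621|1457).
621 ≡ 1 (mod 4), so quadratic reciprocity gives (621|1457) = (1457|621). Reduce: 1457 ≡ 215 (mod 621). Now have (215|621).
621 ≡ 1 (mod 4), so quadratic reciprocity gives (215|621) = (621|215). Reduce: 621 ≡ 191 (mod 215). Now have (191|215).
Both 191 ≡ 3 and 215 ≡ 3 (mod 4), so reciprocity gives (191|215) = -(215|191). Reduce: 215 ≡ 24 (mod 191). Now have -(24|191).
Factor out 2: 24 = 2^3·3. Since 191 ≡ 7 (mod 8), (2|191) = +1, and (2|191)^3 = +1. Now have -(3|191).
Both 3 ≡ 3 and 191 ≡ 3 (mod 4), so reciprocity gives (3|191) = -(191|3). Reduce: 191 ≡ 2 (mod 3). Now have (2|3).
Factor out 2: 2 = 2. Since 3 ≡ 3 (mod 8), (2|3) = -1. Now have -(1|3).
(1|3) = 1. Collecting the sign factors: -1.
The Legendre symbol is -1, so x^2 ≡ -621 (mod 6449) has no solution.

no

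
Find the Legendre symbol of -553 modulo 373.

-1

(-553/373)
  = (193/373)    [-553 ≡ 193 mod 373]
  = (373/193)    [QR: 193 ≡ 1 mod 4, sign kept]
  = (180/193)    [373 ≡ 180 mod 193]
  = (45/193)    [193 ≡ 1 mod 8 ⇒ (2/193)^2 = +1]
  = (193/45)    [QR: 45 ≡ 1 mod 4, sign kept]
  = (13/45)    [193 ≡ 13 mod 45]
  = (45/13)    [QR: 13 ≡ 1 mod 4, sign kept]
  = (6/13)    [45 ≡ 6 mod 13]
  = -(3/13)    [13 ≡ 5 mod 8 ⇒ (2/13) = -1]
  = -(13/3)    [QR: 13 ≡ 1 mod 4, sign kept]
  = -(1/3)    [13 ≡ 1 mod 3]
  = -1    [(1/3) = 1]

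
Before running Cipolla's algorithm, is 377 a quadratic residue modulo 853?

yes

377 ≡ 1 (mod 4), so quadratic reciprocity gives (377/853) = (853/377). Reduce: 853 ≡ 99 (mod 377). Now have (99/377).
377 ≡ 1 (mod 4), so quadratic reciprocity gives (99/377) = (377/99). Reduce: 377 ≡ 80 (mod 99). Now have (80/99).
Factor out 2: 80 = 2^4·5. Since 99 ≡ 3 (mod 8), (2/99) = -1, and (2/99)^4 = +1. Now have (5/99).
5 ≡ 1 (mod 4), so quadratic reciprocity gives (5/99) = (99/5). Reduce: 99 ≡ 4 (mod 5). Now have (4/5).
Factor out 2: 4 = 2^2. Since 5 ≡ 5 (mod 8), (2/5) = -1, and (2/5)^2 = +1. Now have (1/5).
(1/5) = 1. Collecting the sign factors: 1.
(377/853) = 1, and 853 is prime, so 377 is a quadratic residue mod 853.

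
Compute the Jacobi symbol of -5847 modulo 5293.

-1

(-5847/5293)
  = (4739/5293)    [-5847 ≡ 4739 mod 5293]
  = (5293/4739)    [QR: 5293 ≡ 1 mod 4, sign kept]
  = (554/4739)    [5293 ≡ 554 mod 4739]
  = -(277/4739)    [4739 ≡ 3 mod 8 ⇒ (2/4739) = -1]
  = -(4739/277)    [QR: 277 ≡ 1 mod 4, sign kept]
  = -(30/277)    [4739 ≡ 30 mod 277]
  = (15/277)    [277 ≡ 5 mod 8 ⇒ (2/277) = -1]
  = (277/15)    [QR: 277 ≡ 1 mod 4, sign kept]
  = (7/15)    [277 ≡ 7 mod 15]
  = -(15/7)    [QR: both ≡ 3 mod 4, sign flips]
  = -(1/7)    [15 ≡ 1 mod 7]
  = -1    [(1/7) = 1]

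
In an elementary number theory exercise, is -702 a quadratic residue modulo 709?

Reduce the numerator: -702 ≡ 7 (mod 709), so (-702/709) = (7/709).
709 ≡ 1 (mod 4), so quadratic reciprocity gives (7/709) = (709/7). Reduce: 709 ≡ 2 (mod 7). Now have (2/7).
Factor out 2: 2 = 2. Since 7 ≡ 7 (mod 8), (2/7) = +1. Now have (1/7).
(1/7) = 1. Collecting the sign factors: 1.
The Legendre symbol is 1, so x^2 ≡ -702 (mod 709) has solution.

yes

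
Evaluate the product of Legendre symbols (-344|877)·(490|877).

By multiplicativity, (-344·490|877) = (-344|877)·(490|877).
First factor (-344|877):
Pull out -1: (-344|877) = (-1|877)·(344|877). Since 877 ≡ 1 (mod 4), (-1|877) = +1. Now have (344|877).
Factor out 2: 344 = 2^3·43. Since 877 ≡ 5 (mod 8), (2|877) = -1, and (2|877)^3 = -1. Now have -(43|877).
877 ≡ 1 (mod 4), so quadratic reciprocity gives (43|877) = (877|43). Reduce: 877 ≡ 17 (mod 43). Now have -(17|43).
17 ≡ 1 (mod 4), so quadratic reciprocity gives (17|43) = (43|17). Reduce: 43 ≡ 9 (mod 17). Now have -(9|17).
9 ≡ 1 (mod 4), so quadratic reciprocity gives (9|17) = (17|9). Reduce: 17 ≡ 8 (mod 9). Now have -(8|9).
Factor out 2: 8 = 2^3. Since 9 ≡ 1 (mod 8), (2|9) = +1, and (2|9)^3 = +1. Now have -(1|9).
(1|9) = 1. Collecting the sign factors: -1.
Second factor (490|877):
Factor out 2: 490 = 2·245. Since 877 ≡ 5 (mod 8), (2|877) = -1. Now have -(245|877).
245 ≡ 1 (mod 4), so quadratic reciprocity gives (245|877) = (877|245). Reduce: 877 ≡ 142 (mod 245). Now have -(142|245).
Factor out 2: 142 = 2·71. Since 245 ≡ 5 (mod 8), (2|245) = -1. Now have (71|245).
245 ≡ 1 (mod 4), so quadratic reciprocity gives (71|245) = (245|71). Reduce: 245 ≡ 32 (mod 71). Now have (32|71).
Factor out 2: 32 = 2^5. Since 71 ≡ 7 (mod 8), (2|71) = +1, and (2|71)^5 = +1. Now have (1|71).
(1|71) = 1. Collecting the sign factors: 1.
Product: (-1)·(1) = -1.

-1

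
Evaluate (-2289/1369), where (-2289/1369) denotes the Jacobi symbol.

1

Reduce the numerator: -2289 ≡ 449 (mod 1369), so (-2289/1369) = (449/1369).
449 ≡ 1 (mod 4), so quadratic reciprocity gives (449/1369) = (1369/449). Reduce: 1369 ≡ 22 (mod 449). Now have (22/449).
Factor out 2: 22 = 2·11. Since 449 ≡ 1 (mod 8), (2/449) = +1. Now have (11/449).
449 ≡ 1 (mod 4), so quadratic reciprocity gives (11/449) = (449/11). Reduce: 449 ≡ 9 (mod 11). Now have (9/11).
9 ≡ 1 (mod 4), so quadratic reciprocity gives (9/11) = (11/9). Reduce: 11 ≡ 2 (mod 9). Now have (2/9).
Factor out 2: 2 = 2. Since 9 ≡ 1 (mod 8), (2/9) = +1. Now have (1/9).
(1/9) = 1. Collecting the sign factors: 1.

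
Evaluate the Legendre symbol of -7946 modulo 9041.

(-7946 / 9041)
  = (1095 / 9041)    [-7946 ≡ 1095 mod 9041]
  = (9041 / 1095)    [QR: 9041 ≡ 1 mod 4, sign kept]
  = (281 / 1095)    [9041 ≡ 281 mod 1095]
  = (1095 / 281)    [QR: 281 ≡ 1 mod 4, sign kept]
  = (252 / 281)    [1095 ≡ 252 mod 281]
  = (63 / 281)    [281 ≡ 1 mod 8 ⇒ (2 / 281)^2 = +1]
  = (281 / 63)    [QR: 281 ≡ 1 mod 4, sign kept]
  = (29 / 63)    [281 ≡ 29 mod 63]
  = (63 / 29)    [QR: 29 ≡ 1 mod 4, sign kept]
  = (5 / 29)    [63 ≡ 5 mod 29]
  = (29 / 5)    [QR: 5 ≡ 1 mod 4, sign kept]
  = (4 / 5)    [29 ≡ 4 mod 5]
  = (1 / 5)    [5 ≡ 5 mod 8 ⇒ (2 / 5)^2 = +1]
  = 1    [(1 / 5) = 1]

1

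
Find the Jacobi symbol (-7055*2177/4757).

-1

By multiplicativity, (-7055·2177/4757) = (-7055/4757)·(2177/4757).
First factor (-7055/4757):
(-7055/4757)
  = (7055/4757)    [4757 ≡ 1 mod 4 ⇒ (-1/4757) = +1]
  = (2298/4757)    [7055 ≡ 2298 mod 4757]
  = -(1149/4757)    [4757 ≡ 5 mod 8 ⇒ (2/4757) = -1]
  = -(4757/1149)    [QR: 1149 ≡ 1 mod 4, sign kept]
  = -(161/1149)    [4757 ≡ 161 mod 1149]
  = -(1149/161)    [QR: 161 ≡ 1 mod 4, sign kept]
  = -(22/161)    [1149 ≡ 22 mod 161]
  = -(11/161)    [161 ≡ 1 mod 8 ⇒ (2/161) = +1]
  = -(161/11)    [QR: 161 ≡ 1 mod 4, sign kept]
  = -(7/11)    [161 ≡ 7 mod 11]
  = (11/7)    [QR: both ≡ 3 mod 4, sign flips]
  = (4/7)    [11 ≡ 4 mod 7]
  = (1/7)    [7 ≡ 7 mod 8 ⇒ (2/7)^2 = +1]
  = 1    [(1/7) = 1]
Second factor (2177/4757):
(2177/4757)
  = (4757/2177)    [QR: 2177 ≡ 1 mod 4, sign kept]
  = (403/2177)    [4757 ≡ 403 mod 2177]
  = (2177/403)    [QR: 2177 ≡ 1 mod 4, sign kept]
  = (162/403)    [2177 ≡ 162 mod 403]
  = -(81/403)    [403 ≡ 3 mod 8 ⇒ (2/403) = -1]
  = -(403/81)    [QR: 81 ≡ 1 mod 4, sign kept]
  = -(79/81)    [403 ≡ 79 mod 81]
  = -(81/79)    [QR: 81 ≡ 1 mod 4, sign kept]
  = -(2/79)    [81 ≡ 2 mod 79]
  = -(1/79)    [79 ≡ 7 mod 8 ⇒ (2/79) = +1]
  = -1    [(1/79) = 1]
Product: (1)·(-1) = -1.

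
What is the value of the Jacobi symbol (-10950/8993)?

1

(-10950/8993)
  = (7036/8993)    [-10950 ≡ 7036 mod 8993]
  = (1759/8993)    [8993 ≡ 1 mod 8 ⇒ (2/8993)^2 = +1]
  = (8993/1759)    [QR: 8993 ≡ 1 mod 4, sign kept]
  = (198/1759)    [8993 ≡ 198 mod 1759]
  = (99/1759)    [1759 ≡ 7 mod 8 ⇒ (2/1759) = +1]
  = -(1759/99)    [QR: both ≡ 3 mod 4, sign flips]
  = -(76/99)    [1759 ≡ 76 mod 99]
  = -(19/99)    [99 ≡ 3 mod 8 ⇒ (2/99)^2 = +1]
  = (99/19)    [QR: both ≡ 3 mod 4, sign flips]
  = (4/19)    [99 ≡ 4 mod 19]
  = (1/19)    [19 ≡ 3 mod 8 ⇒ (2/19)^2 = +1]
  = 1    [(1/19) = 1]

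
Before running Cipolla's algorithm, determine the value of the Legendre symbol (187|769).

-1

769 ≡ 1 (mod 4), so quadratic reciprocity gives (187|769) = (769|187). Reduce: 769 ≡ 21 (mod 187). Now have (21|187).
21 ≡ 1 (mod 4), so quadratic reciprocity gives (21|187) = (187|21). Reduce: 187 ≡ 19 (mod 21). Now have (19|21).
21 ≡ 1 (mod 4), so quadratic reciprocity gives (19|21) = (21|19). Reduce: 21 ≡ 2 (mod 19). Now have (2|19).
Factor out 2: 2 = 2. Since 19 ≡ 3 (mod 8), (2|19) = -1. Now have -(1|19).
(1|19) = 1. Collecting the sign factors: -1.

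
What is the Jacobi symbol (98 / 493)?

-1

(98 / 493)
  = -(49 / 493)    [493 ≡ 5 mod 8 ⇒ (2 / 493) = -1]
  = -(493 / 49)    [QR: 49 ≡ 1 mod 4, sign kept]
  = -(3 / 49)    [493 ≡ 3 mod 49]
  = -(49 / 3)    [QR: 49 ≡ 1 mod 4, sign kept]
  = -(1 / 3)    [49 ≡ 1 mod 3]
  = -1    [(1 / 3) = 1]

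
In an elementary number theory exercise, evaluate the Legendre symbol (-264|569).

1

Pull out -1: (-264|569) = (-1|569)·(264|569). Since 569 ≡ 1 (mod 4), (-1|569) = +1. Now have (264|569).
Factor out 2: 264 = 2^3·33. Since 569 ≡ 1 (mod 8), (2|569) = +1, and (2|569)^3 = +1. Now have (33|569).
33 ≡ 1 (mod 4), so quadratic reciprocity gives (33|569) = (569|33). Reduce: 569 ≡ 8 (mod 33). Now have (8|33).
Factor out 2: 8 = 2^3. Since 33 ≡ 1 (mod 8), (2|33) = +1, and (2|33)^3 = +1. Now have (1|33).
(1|33) = 1. Collecting the sign factors: 1.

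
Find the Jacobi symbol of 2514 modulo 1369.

1

(2514/1369)
  = (1145/1369)    [2514 ≡ 1145 mod 1369]
  = (1369/1145)    [QR: 1145 ≡ 1 mod 4, sign kept]
  = (224/1145)    [1369 ≡ 224 mod 1145]
  = (7/1145)    [1145 ≡ 1 mod 8 ⇒ (2/1145)^5 = +1]
  = (1145/7)    [QR: 1145 ≡ 1 mod 4, sign kept]
  = (4/7)    [1145 ≡ 4 mod 7]
  = (1/7)    [7 ≡ 7 mod 8 ⇒ (2/7)^2 = +1]
  = 1    [(1/7) = 1]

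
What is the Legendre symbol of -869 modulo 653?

1

Reduce the numerator: -869 ≡ 437 (mod 653), so (-869 / 653) = (437 / 653).
437 ≡ 1 (mod 4), so quadratic reciprocity gives (437 / 653) = (653 / 437). Reduce: 653 ≡ 216 (mod 437). Now have (216 / 437).
Factor out 2: 216 = 2^3·27. Since 437 ≡ 5 (mod 8), (2 / 437) = -1, and (2 / 437)^3 = -1. Now have -(27 / 437).
437 ≡ 1 (mod 4), so quadratic reciprocity gives (27 / 437) = (437 / 27). Reduce: 437 ≡ 5 (mod 27). Now have -(5 / 27).
5 ≡ 1 (mod 4), so quadratic reciprocity gives (5 / 27) = (27 / 5). Reduce: 27 ≡ 2 (mod 5). Now have -(2 / 5).
Factor out 2: 2 = 2. Since 5 ≡ 5 (mod 8), (2 / 5) = -1. Now have (1 / 5).
(1 / 5) = 1. Collecting the sign factors: 1.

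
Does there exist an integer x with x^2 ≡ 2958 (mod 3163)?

(2958/3163)
  = -(1479/3163)    [3163 ≡ 3 mod 8 ⇒ (2/3163) = -1]
  = (3163/1479)    [QR: both ≡ 3 mod 4, sign flips]
  = (205/1479)    [3163 ≡ 205 mod 1479]
  = (1479/205)    [QR: 205 ≡ 1 mod 4, sign kept]
  = (44/205)    [1479 ≡ 44 mod 205]
  = (11/205)    [205 ≡ 5 mod 8 ⇒ (2/205)^2 = +1]
  = (205/11)    [QR: 205 ≡ 1 mod 4, sign kept]
  = (7/11)    [205 ≡ 7 mod 11]
  = -(11/7)    [QR: both ≡ 3 mod 4, sign flips]
  = -(4/7)    [11 ≡ 4 mod 7]
  = -(1/7)    [7 ≡ 7 mod 8 ⇒ (2/7)^2 = +1]
  = -1    [(1/7) = 1]
(2958/3163) = -1, and 3163 is prime, so 2958 is not a quadratic residue mod 3163.

no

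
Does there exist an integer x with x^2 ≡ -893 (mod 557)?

(-893/557)
  = (893/557)    [557 ≡ 1 mod 4 ⇒ (-1/557) = +1]
  = (336/557)    [893 ≡ 336 mod 557]
  = (21/557)    [557 ≡ 5 mod 8 ⇒ (2/557)^4 = +1]
  = (557/21)    [QR: 21 ≡ 1 mod 4, sign kept]
  = (11/21)    [557 ≡ 11 mod 21]
  = (21/11)    [QR: 21 ≡ 1 mod 4, sign kept]
  = (10/11)    [21 ≡ 10 mod 11]
  = -(5/11)    [11 ≡ 3 mod 8 ⇒ (2/11) = -1]
  = -(11/5)    [QR: 5 ≡ 1 mod 4, sign kept]
  = -(1/5)    [11 ≡ 1 mod 5]
  = -1    [(1/5) = 1]
(-893/557) = -1, and 557 is prime, so -893 is not a quadratic residue mod 557.

no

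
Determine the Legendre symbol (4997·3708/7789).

-1

By multiplicativity, (4997·3708/7789) = (4997/7789)·(3708/7789).
First factor (4997/7789):
4997 ≡ 1 (mod 4), so quadratic reciprocity gives (4997/7789) = (7789/4997). Reduce: 7789 ≡ 2792 (mod 4997). Now have (2792/4997).
Factor out 2: 2792 = 2^3·349. Since 4997 ≡ 5 (mod 8), (2/4997) = -1, and (2/4997)^3 = -1. Now have -(349/4997).
349 ≡ 1 (mod 4), so quadratic reciprocity gives (349/4997) = (4997/349). Reduce: 4997 ≡ 111 (mod 349). Now have -(111/349).
349 ≡ 1 (mod 4), so quadratic reciprocity gives (111/349) = (349/111). Reduce: 349 ≡ 16 (mod 111). Now have -(16/111).
Factor out 2: 16 = 2^4. Since 111 ≡ 7 (mod 8), (2/111) = +1, and (2/111)^4 = +1. Now have -(1/111).
(1/111) = 1. Collecting the sign factors: -1.
Second factor (3708/7789):
Factor out 2: 3708 = 2^2·927. Since 7789 ≡ 5 (mod 8), (2/7789) = -1, and (2/7789)^2 = +1. Now have (927/7789).
7789 ≡ 1 (mod 4), so quadratic reciprocity gives (927/7789) = (7789/927). Reduce: 7789 ≡ 373 (mod 927). Now have (373/927).
373 ≡ 1 (mod 4), so quadratic reciprocity gives (373/927) = (927/373). Reduce: 927 ≡ 181 (mod 373). Now have (181/373).
181 ≡ 1 (mod 4), so quadratic reciprocity gives (181/373) = (373/181). Reduce: 373 ≡ 11 (mod 181). Now have (11/181).
181 ≡ 1 (mod 4), so quadratic reciprocity gives (11/181) = (181/11). Reduce: 181 ≡ 5 (mod 11). Now have (5/11).
5 ≡ 1 (mod 4), so quadratic reciprocity gives (5/11) = (11/5). Reduce: 11 ≡ 1 (mod 5). Now have (1/5).
(1/5) = 1. Collecting the sign factors: 1.
Product: (-1)·(1) = -1.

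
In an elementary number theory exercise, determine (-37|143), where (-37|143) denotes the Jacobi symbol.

1

(-37|143)
  = -(37|143)    [143 ≡ 3 mod 4 ⇒ (-1|143) = -1]
  = -(143|37)    [QR: 37 ≡ 1 mod 4, sign kept]
  = -(32|37)    [143 ≡ 32 mod 37]
  = (1|37)    [37 ≡ 5 mod 8 ⇒ (2|37)^5 = -1]
  = 1    [(1|37) = 1]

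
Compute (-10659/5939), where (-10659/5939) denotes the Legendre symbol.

-1

(-10659/5939)
  = (1219/5939)    [-10659 ≡ 1219 mod 5939]
  = -(5939/1219)    [QR: both ≡ 3 mod 4, sign flips]
  = -(1063/1219)    [5939 ≡ 1063 mod 1219]
  = (1219/1063)    [QR: both ≡ 3 mod 4, sign flips]
  = (156/1063)    [1219 ≡ 156 mod 1063]
  = (39/1063)    [1063 ≡ 7 mod 8 ⇒ (2/1063)^2 = +1]
  = -(1063/39)    [QR: both ≡ 3 mod 4, sign flips]
  = -(10/39)    [1063 ≡ 10 mod 39]
  = -(5/39)    [39 ≡ 7 mod 8 ⇒ (2/39) = +1]
  = -(39/5)    [QR: 5 ≡ 1 mod 4, sign kept]
  = -(4/5)    [39 ≡ 4 mod 5]
  = -(1/5)    [5 ≡ 5 mod 8 ⇒ (2/5)^2 = +1]
  = -1    [(1/5) = 1]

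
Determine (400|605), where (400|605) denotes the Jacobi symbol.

(400|605)
  = (25|605)    [605 ≡ 5 mod 8 ⇒ (2|605)^4 = +1]
  = (605|25)    [QR: 25 ≡ 1 mod 4, sign kept]
  = (5|25)    [605 ≡ 5 mod 25]
  = (25|5)    [QR: 5 ≡ 1 mod 4, sign kept]
  = (0|5)    [25 ≡ 0 mod 5]
  = 0    [numerator 0, gcd > 1]

0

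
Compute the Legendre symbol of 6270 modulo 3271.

1

Reduce the numerator: 6270 ≡ 2999 (mod 3271), so (6270 / 3271) = (2999 / 3271).
Both 2999 ≡ 3 and 3271 ≡ 3 (mod 4), so reciprocity gives (2999 / 3271) = -(3271 / 2999). Reduce: 3271 ≡ 272 (mod 2999). Now have -(272 / 2999).
Factor out 2: 272 = 2^4·17. Since 2999 ≡ 7 (mod 8), (2 / 2999) = +1, and (2 / 2999)^4 = +1. Now have -(17 / 2999).
17 ≡ 1 (mod 4), so quadratic reciprocity gives (17 / 2999) = (2999 / 17). Reduce: 2999 ≡ 7 (mod 17). Now have -(7 / 17).
17 ≡ 1 (mod 4), so quadratic reciprocity gives (7 / 17) = (17 / 7). Reduce: 17 ≡ 3 (mod 7). Now have -(3 / 7).
Both 3 ≡ 3 and 7 ≡ 3 (mod 4), so reciprocity gives (3 / 7) = -(7 / 3). Reduce: 7 ≡ 1 (mod 3). Now have (1 / 3).
(1 / 3) = 1. Collecting the sign factors: 1.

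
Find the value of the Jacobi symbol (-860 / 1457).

-1

(-860 / 1457)
  = (597 / 1457)    [-860 ≡ 597 mod 1457]
  = (1457 / 597)    [QR: 597 ≡ 1 mod 4, sign kept]
  = (263 / 597)    [1457 ≡ 263 mod 597]
  = (597 / 263)    [QR: 597 ≡ 1 mod 4, sign kept]
  = (71 / 263)    [597 ≡ 71 mod 263]
  = -(263 / 71)    [QR: both ≡ 3 mod 4, sign flips]
  = -(50 / 71)    [263 ≡ 50 mod 71]
  = -(25 / 71)    [71 ≡ 7 mod 8 ⇒ (2 / 71) = +1]
  = -(71 / 25)    [QR: 25 ≡ 1 mod 4, sign kept]
  = -(21 / 25)    [71 ≡ 21 mod 25]
  = -(25 / 21)    [QR: 21 ≡ 1 mod 4, sign kept]
  = -(4 / 21)    [25 ≡ 4 mod 21]
  = -(1 / 21)    [21 ≡ 5 mod 8 ⇒ (2 / 21)^2 = +1]
  = -1    [(1 / 21) = 1]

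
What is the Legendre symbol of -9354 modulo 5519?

(-9354/5519)
  = (1684/5519)    [-9354 ≡ 1684 mod 5519]
  = (421/5519)    [5519 ≡ 7 mod 8 ⇒ (2/5519)^2 = +1]
  = (5519/421)    [QR: 421 ≡ 1 mod 4, sign kept]
  = (46/421)    [5519 ≡ 46 mod 421]
  = -(23/421)    [421 ≡ 5 mod 8 ⇒ (2/421) = -1]
  = -(421/23)    [QR: 421 ≡ 1 mod 4, sign kept]
  = -(7/23)    [421 ≡ 7 mod 23]
  = (23/7)    [QR: both ≡ 3 mod 4, sign flips]
  = (2/7)    [23 ≡ 2 mod 7]
  = (1/7)    [7 ≡ 7 mod 8 ⇒ (2/7) = +1]
  = 1    [(1/7) = 1]

1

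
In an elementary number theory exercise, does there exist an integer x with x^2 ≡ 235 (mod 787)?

no

(235|787)
  = -(787|235)    [QR: both ≡ 3 mod 4, sign flips]
  = -(82|235)    [787 ≡ 82 mod 235]
  = (41|235)    [235 ≡ 3 mod 8 ⇒ (2|235) = -1]
  = (235|41)    [QR: 41 ≡ 1 mod 4, sign kept]
  = (30|41)    [235 ≡ 30 mod 41]
  = (15|41)    [41 ≡ 1 mod 8 ⇒ (2|41) = +1]
  = (41|15)    [QR: 41 ≡ 1 mod 4, sign kept]
  = (11|15)    [41 ≡ 11 mod 15]
  = -(15|11)    [QR: both ≡ 3 mod 4, sign flips]
  = -(4|11)    [15 ≡ 4 mod 11]
  = -(1|11)    [11 ≡ 3 mod 8 ⇒ (2|11)^2 = +1]
  = -1    [(1|11) = 1]
The Legendre symbol is -1, so x^2 ≡ 235 (mod 787) has no solution.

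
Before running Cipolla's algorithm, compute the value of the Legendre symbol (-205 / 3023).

(-205 / 3023)
  = -(205 / 3023)    [3023 ≡ 3 mod 4 ⇒ (-1 / 3023) = -1]
  = -(3023 / 205)    [QR: 205 ≡ 1 mod 4, sign kept]
  = -(153 / 205)    [3023 ≡ 153 mod 205]
  = -(205 / 153)    [QR: 153 ≡ 1 mod 4, sign kept]
  = -(52 / 153)    [205 ≡ 52 mod 153]
  = -(13 / 153)    [153 ≡ 1 mod 8 ⇒ (2 / 153)^2 = +1]
  = -(153 / 13)    [QR: 13 ≡ 1 mod 4, sign kept]
  = -(10 / 13)    [153 ≡ 10 mod 13]
  = (5 / 13)    [13 ≡ 5 mod 8 ⇒ (2 / 13) = -1]
  = (13 / 5)    [QR: 5 ≡ 1 mod 4, sign kept]
  = (3 / 5)    [13 ≡ 3 mod 5]
  = (5 / 3)    [QR: 5 ≡ 1 mod 4, sign kept]
  = (2 / 3)    [5 ≡ 2 mod 3]
  = -(1 / 3)    [3 ≡ 3 mod 8 ⇒ (2 / 3) = -1]
  = -1    [(1 / 3) = 1]

-1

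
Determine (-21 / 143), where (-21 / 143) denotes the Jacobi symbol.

-1

Reduce the numerator: -21 ≡ 122 (mod 143), so (-21 / 143) = (122 / 143).
Factor out 2: 122 = 2·61. Since 143 ≡ 7 (mod 8), (2 / 143) = +1. Now have (61 / 143).
61 ≡ 1 (mod 4), so quadratic reciprocity gives (61 / 143) = (143 / 61). Reduce: 143 ≡ 21 (mod 61). Now have (21 / 61).
21 ≡ 1 (mod 4), so quadratic reciprocity gives (21 / 61) = (61 / 21). Reduce: 61 ≡ 19 (mod 21). Now have (19 / 21).
21 ≡ 1 (mod 4), so quadratic reciprocity gives (19 / 21) = (21 / 19). Reduce: 21 ≡ 2 (mod 19). Now have (2 / 19).
Factor out 2: 2 = 2. Since 19 ≡ 3 (mod 8), (2 / 19) = -1. Now have -(1 / 19).
(1 / 19) = 1. Collecting the sign factors: -1.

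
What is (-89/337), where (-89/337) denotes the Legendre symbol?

-1

Pull out -1: (-89/337) = (-1/337)·(89/337). Since 337 ≡ 1 (mod 4), (-1/337) = +1. Now have (89/337).
89 ≡ 1 (mod 4), so quadratic reciprocity gives (89/337) = (337/89). Reduce: 337 ≡ 70 (mod 89). Now have (70/89).
Factor out 2: 70 = 2·35. Since 89 ≡ 1 (mod 8), (2/89) = +1. Now have (35/89).
89 ≡ 1 (mod 4), so quadratic reciprocity gives (35/89) = (89/35). Reduce: 89 ≡ 19 (mod 35). Now have (19/35).
Both 19 ≡ 3 and 35 ≡ 3 (mod 4), so reciprocity gives (19/35) = -(35/19). Reduce: 35 ≡ 16 (mod 19). Now have -(16/19).
Factor out 2: 16 = 2^4. Since 19 ≡ 3 (mod 8), (2/19) = -1, and (2/19)^4 = +1. Now have -(1/19).
(1/19) = 1. Collecting the sign factors: -1.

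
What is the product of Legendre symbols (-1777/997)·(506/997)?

By multiplicativity, (-1777·506/997) = (-1777/997)·(506/997).
First factor (-1777/997):
Pull out -1: (-1777/997) = (-1/997)·(1777/997). Since 997 ≡ 1 (mod 4), (-1/997) = +1. Now have (1777/997).
Reduce the numerator: 1777 ≡ 780 (mod 997), so (1777/997) = (780/997).
Factor out 2: 780 = 2^2·195. Since 997 ≡ 5 (mod 8), (2/997) = -1, and (2/997)^2 = +1. Now have (195/997).
997 ≡ 1 (mod 4), so quadratic reciprocity gives (195/997) = (997/195). Reduce: 997 ≡ 22 (mod 195). Now have (22/195).
Factor out 2: 22 = 2·11. Since 195 ≡ 3 (mod 8), (2/195) = -1. Now have -(11/195).
Both 11 ≡ 3 and 195 ≡ 3 (mod 4), so reciprocity gives (11/195) = -(195/11). Reduce: 195 ≡ 8 (mod 11). Now have (8/11).
Factor out 2: 8 = 2^3. Since 11 ≡ 3 (mod 8), (2/11) = -1, and (2/11)^3 = -1. Now have -(1/11).
(1/11) = 1. Collecting the sign factors: -1.
Second factor (506/997):
Factor out 2: 506 = 2·253. Since 997 ≡ 5 (mod 8), (2/997) = -1. Now have -(253/997).
253 ≡ 1 (mod 4), so quadratic reciprocity gives (253/997) = (997/253). Reduce: 997 ≡ 238 (mod 253). Now have -(238/253).
Factor out 2: 238 = 2·119. Since 253 ≡ 5 (mod 8), (2/253) = -1. Now have (119/253).
253 ≡ 1 (mod 4), so quadratic reciprocity gives (119/253) = (253/119). Reduce: 253 ≡ 15 (mod 119). Now have (15/119).
Both 15 ≡ 3 and 119 ≡ 3 (mod 4), so reciprocity gives (15/119) = -(119/15). Reduce: 119 ≡ 14 (mod 15). Now have -(14/15).
Factor out 2: 14 = 2·7. Since 15 ≡ 7 (mod 8), (2/15) = +1. Now have -(7/15).
Both 7 ≡ 3 and 15 ≡ 3 (mod 4), so reciprocity gives (7/15) = -(15/7). Reduce: 15 ≡ 1 (mod 7). Now have (1/7).
(1/7) = 1. Collecting the sign factors: 1.
Product: (-1)·(1) = -1.

-1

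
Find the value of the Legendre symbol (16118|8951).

Reduce the numerator: 16118 ≡ 7167 (mod 8951), so (16118|8951) = (7167|8951).
Both 7167 ≡ 3 and 8951 ≡ 3 (mod 4), so reciprocity gives (7167|8951) = -(8951|7167). Reduce: 8951 ≡ 1784 (mod 7167). Now have -(1784|7167).
Factor out 2: 1784 = 2^3·223. Since 7167 ≡ 7 (mod 8), (2|7167) = +1, and (2|7167)^3 = +1. Now have -(223|7167).
Both 223 ≡ 3 and 7167 ≡ 3 (mod 4), so reciprocity gives (223|7167) = -(7167|223). Reduce: 7167 ≡ 31 (mod 223). Now have (31|223).
Both 31 ≡ 3 and 223 ≡ 3 (mod 4), so reciprocity gives (31|223) = -(223|31). Reduce: 223 ≡ 6 (mod 31). Now have -(6|31).
Factor out 2: 6 = 2·3. Since 31 ≡ 7 (mod 8), (2|31) = +1. Now have -(3|31).
Both 3 ≡ 3 and 31 ≡ 3 (mod 4), so reciprocity gives (3|31) = -(31|3). Reduce: 31 ≡ 1 (mod 3). Now have (1|3).
(1|3) = 1. Collecting the sign factors: 1.

1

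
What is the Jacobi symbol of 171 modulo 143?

1

Reduce the numerator: 171 ≡ 28 (mod 143), so (171/143) = (28/143).
Factor out 2: 28 = 2^2·7. Since 143 ≡ 7 (mod 8), (2/143) = +1, and (2/143)^2 = +1. Now have (7/143).
Both 7 ≡ 3 and 143 ≡ 3 (mod 4), so reciprocity gives (7/143) = -(143/7). Reduce: 143 ≡ 3 (mod 7). Now have -(3/7).
Both 3 ≡ 3 and 7 ≡ 3 (mod 4), so reciprocity gives (3/7) = -(7/3). Reduce: 7 ≡ 1 (mod 3). Now have (1/3).
(1/3) = 1. Collecting the sign factors: 1.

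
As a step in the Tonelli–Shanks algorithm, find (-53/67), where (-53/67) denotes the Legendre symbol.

1

Reduce the numerator: -53 ≡ 14 (mod 67), so (-53/67) = (14/67).
Factor out 2: 14 = 2·7. Since 67 ≡ 3 (mod 8), (2/67) = -1. Now have -(7/67).
Both 7 ≡ 3 and 67 ≡ 3 (mod 4), so reciprocity gives (7/67) = -(67/7). Reduce: 67 ≡ 4 (mod 7). Now have (4/7).
Factor out 2: 4 = 2^2. Since 7 ≡ 7 (mod 8), (2/7) = +1, and (2/7)^2 = +1. Now have (1/7).
(1/7) = 1. Collecting the sign factors: 1.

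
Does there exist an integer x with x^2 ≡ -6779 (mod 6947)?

Reduce the numerator: -6779 ≡ 168 (mod 6947), so (-6779/6947) = (168/6947).
Factor out 2: 168 = 2^3·21. Since 6947 ≡ 3 (mod 8), (2/6947) = -1, and (2/6947)^3 = -1. Now have -(21/6947).
21 ≡ 1 (mod 4), so quadratic reciprocity gives (21/6947) = (6947/21). Reduce: 6947 ≡ 17 (mod 21). Now have -(17/21).
17 ≡ 1 (mod 4), so quadratic reciprocity gives (17/21) = (21/17). Reduce: 21 ≡ 4 (mod 17). Now have -(4/17).
Factor out 2: 4 = 2^2. Since 17 ≡ 1 (mod 8), (2/17) = +1, and (2/17)^2 = +1. Now have -(1/17).
(1/17) = 1. Collecting the sign factors: -1.
The Legendre symbol is -1, so x^2 ≡ -6779 (mod 6947) has no solution.

no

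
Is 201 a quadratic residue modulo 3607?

(201/3607)
  = (3607/201)    [QR: 201 ≡ 1 mod 4, sign kept]
  = (190/201)    [3607 ≡ 190 mod 201]
  = (95/201)    [201 ≡ 1 mod 8 ⇒ (2/201) = +1]
  = (201/95)    [QR: 201 ≡ 1 mod 4, sign kept]
  = (11/95)    [201 ≡ 11 mod 95]
  = -(95/11)    [QR: both ≡ 3 mod 4, sign flips]
  = -(7/11)    [95 ≡ 7 mod 11]
  = (11/7)    [QR: both ≡ 3 mod 4, sign flips]
  = (4/7)    [11 ≡ 4 mod 7]
  = (1/7)    [7 ≡ 7 mod 8 ⇒ (2/7)^2 = +1]
  = 1    [(1/7) = 1]
(201/3607) = 1, and 3607 is prime, so 201 is a quadratic residue mod 3607.

yes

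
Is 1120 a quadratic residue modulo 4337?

Factor out 2: 1120 = 2^5·35. Since 4337 ≡ 1 (mod 8), (2/4337) = +1, and (2/4337)^5 = +1. Now have (35/4337).
4337 ≡ 1 (mod 4), so quadratic reciprocity gives (35/4337) = (4337/35). Reduce: 4337 ≡ 32 (mod 35). Now have (32/35).
Factor out 2: 32 = 2^5. Since 35 ≡ 3 (mod 8), (2/35) = -1, and (2/35)^5 = -1. Now have -(1/35).
(1/35) = 1. Collecting the sign factors: -1.
(1120/4337) = -1, and 4337 is prime, so 1120 is not a quadratic residue mod 4337.

no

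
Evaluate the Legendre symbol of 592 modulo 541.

-1

Reduce the numerator: 592 ≡ 51 (mod 541), so (592/541) = (51/541).
541 ≡ 1 (mod 4), so quadratic reciprocity gives (51/541) = (541/51). Reduce: 541 ≡ 31 (mod 51). Now have (31/51).
Both 31 ≡ 3 and 51 ≡ 3 (mod 4), so reciprocity gives (31/51) = -(51/31). Reduce: 51 ≡ 20 (mod 31). Now have -(20/31).
Factor out 2: 20 = 2^2·5. Since 31 ≡ 7 (mod 8), (2/31) = +1, and (2/31)^2 = +1. Now have -(5/31).
5 ≡ 1 (mod 4), so quadratic reciprocity gives (5/31) = (31/5). Reduce: 31 ≡ 1 (mod 5). Now have -(1/5).
(1/5) = 1. Collecting the sign factors: -1.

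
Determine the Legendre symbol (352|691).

1

Factor out 2: 352 = 2^5·11. Since 691 ≡ 3 (mod 8), (2|691) = -1, and (2|691)^5 = -1. Now have -(11|691).
Both 11 ≡ 3 and 691 ≡ 3 (mod 4), so reciprocity gives (11|691) = -(691|11). Reduce: 691 ≡ 9 (mod 11). Now have (9|11).
9 ≡ 1 (mod 4), so quadratic reciprocity gives (9|11) = (11|9). Reduce: 11 ≡ 2 (mod 9). Now have (2|9).
Factor out 2: 2 = 2. Since 9 ≡ 1 (mod 8), (2|9) = +1. Now have (1|9).
(1|9) = 1. Collecting the sign factors: 1.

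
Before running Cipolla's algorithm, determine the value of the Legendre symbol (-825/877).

(-825/877)
  = (52/877)    [-825 ≡ 52 mod 877]
  = (13/877)    [877 ≡ 5 mod 8 ⇒ (2/877)^2 = +1]
  = (877/13)    [QR: 13 ≡ 1 mod 4, sign kept]
  = (6/13)    [877 ≡ 6 mod 13]
  = -(3/13)    [13 ≡ 5 mod 8 ⇒ (2/13) = -1]
  = -(13/3)    [QR: 13 ≡ 1 mod 4, sign kept]
  = -(1/3)    [13 ≡ 1 mod 3]
  = -1    [(1/3) = 1]

-1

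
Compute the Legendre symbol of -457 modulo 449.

1

Reduce the numerator: -457 ≡ 441 (mod 449), so (-457 / 449) = (441 / 449).
441 ≡ 1 (mod 4), so quadratic reciprocity gives (441 / 449) = (449 / 441). Reduce: 449 ≡ 8 (mod 441). Now have (8 / 441).
Factor out 2: 8 = 2^3. Since 441 ≡ 1 (mod 8), (2 / 441) = +1, and (2 / 441)^3 = +1. Now have (1 / 441).
(1 / 441) = 1. Collecting the sign factors: 1.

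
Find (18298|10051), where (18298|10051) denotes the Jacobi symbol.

(18298|10051)
  = (8247|10051)    [18298 ≡ 8247 mod 10051]
  = -(10051|8247)    [QR: both ≡ 3 mod 4, sign flips]
  = -(1804|8247)    [10051 ≡ 1804 mod 8247]
  = -(451|8247)    [8247 ≡ 7 mod 8 ⇒ (2|8247)^2 = +1]
  = (8247|451)    [QR: both ≡ 3 mod 4, sign flips]
  = (129|451)    [8247 ≡ 129 mod 451]
  = (451|129)    [QR: 129 ≡ 1 mod 4, sign kept]
  = (64|129)    [451 ≡ 64 mod 129]
  = (1|129)    [129 ≡ 1 mod 8 ⇒ (2|129)^6 = +1]
  = 1    [(1|129) = 1]

1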